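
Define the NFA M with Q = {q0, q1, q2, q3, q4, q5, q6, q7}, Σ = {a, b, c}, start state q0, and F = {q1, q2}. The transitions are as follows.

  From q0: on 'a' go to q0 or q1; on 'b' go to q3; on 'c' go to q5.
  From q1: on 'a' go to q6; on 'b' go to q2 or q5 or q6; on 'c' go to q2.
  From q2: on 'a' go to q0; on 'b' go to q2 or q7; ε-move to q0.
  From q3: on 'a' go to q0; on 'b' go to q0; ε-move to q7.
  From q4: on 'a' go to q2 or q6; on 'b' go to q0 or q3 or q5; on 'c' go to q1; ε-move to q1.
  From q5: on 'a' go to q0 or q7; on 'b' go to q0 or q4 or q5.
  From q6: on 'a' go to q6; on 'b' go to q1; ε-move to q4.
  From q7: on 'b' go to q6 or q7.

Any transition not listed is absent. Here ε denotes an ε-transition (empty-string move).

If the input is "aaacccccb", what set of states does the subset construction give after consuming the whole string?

Start in {q0}.
Read 'a': q0→{q0, q1}; now {q0, q1}.
Read 'a': q0→{q0, q1}, q1→{q6}; union {q0, q1, q6}; ε-closure = {q0, q1, q4, q6}.
Read 'a': q0→{q0, q1}, q1→{q6}, q4→{q2, q6}, q6→{q6}; union {q0, q1, q2, q6}; ε-closure = {q0, q1, q2, q4, q6}.
Read 'c': q0→{q5}, q1→{q2}, q2→∅, q4→{q1}, q6→∅; union {q1, q2, q5}; ε-closure = {q0, q1, q2, q5}.
Read 'c': q0→{q5}, q1→{q2}, q2→∅, q5→∅; union {q2, q5}; ε-closure = {q0, q2, q5}.
Read 'c': q0→{q5}, q2→∅, q5→∅; now {q5}.
Read 'c': q5→∅; now ∅.
The set is empty and remains empty for the remaining 2 symbols.

∅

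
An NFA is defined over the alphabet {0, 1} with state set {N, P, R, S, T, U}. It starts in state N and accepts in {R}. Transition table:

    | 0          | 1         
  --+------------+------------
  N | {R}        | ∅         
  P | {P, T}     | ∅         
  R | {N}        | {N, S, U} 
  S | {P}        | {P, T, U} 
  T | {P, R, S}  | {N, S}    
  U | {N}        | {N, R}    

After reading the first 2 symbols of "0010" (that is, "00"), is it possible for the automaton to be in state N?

Yes

Start in {N}.
Read '0': {N} → {R}.
Read '0': {R} → {N}.
State N is in {N}.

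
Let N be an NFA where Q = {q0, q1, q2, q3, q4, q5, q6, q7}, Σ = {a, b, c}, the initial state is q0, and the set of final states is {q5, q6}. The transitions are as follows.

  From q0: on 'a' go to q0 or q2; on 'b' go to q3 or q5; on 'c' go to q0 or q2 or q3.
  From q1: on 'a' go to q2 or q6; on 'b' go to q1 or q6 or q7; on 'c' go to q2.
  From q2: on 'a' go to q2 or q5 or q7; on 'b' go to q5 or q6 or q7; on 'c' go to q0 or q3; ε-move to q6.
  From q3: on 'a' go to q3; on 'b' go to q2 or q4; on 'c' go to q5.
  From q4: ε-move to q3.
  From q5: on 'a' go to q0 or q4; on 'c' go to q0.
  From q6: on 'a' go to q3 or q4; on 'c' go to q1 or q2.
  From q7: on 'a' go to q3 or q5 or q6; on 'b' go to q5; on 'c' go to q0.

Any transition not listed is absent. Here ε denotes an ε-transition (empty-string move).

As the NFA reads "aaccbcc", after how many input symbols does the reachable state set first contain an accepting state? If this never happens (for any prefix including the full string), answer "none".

1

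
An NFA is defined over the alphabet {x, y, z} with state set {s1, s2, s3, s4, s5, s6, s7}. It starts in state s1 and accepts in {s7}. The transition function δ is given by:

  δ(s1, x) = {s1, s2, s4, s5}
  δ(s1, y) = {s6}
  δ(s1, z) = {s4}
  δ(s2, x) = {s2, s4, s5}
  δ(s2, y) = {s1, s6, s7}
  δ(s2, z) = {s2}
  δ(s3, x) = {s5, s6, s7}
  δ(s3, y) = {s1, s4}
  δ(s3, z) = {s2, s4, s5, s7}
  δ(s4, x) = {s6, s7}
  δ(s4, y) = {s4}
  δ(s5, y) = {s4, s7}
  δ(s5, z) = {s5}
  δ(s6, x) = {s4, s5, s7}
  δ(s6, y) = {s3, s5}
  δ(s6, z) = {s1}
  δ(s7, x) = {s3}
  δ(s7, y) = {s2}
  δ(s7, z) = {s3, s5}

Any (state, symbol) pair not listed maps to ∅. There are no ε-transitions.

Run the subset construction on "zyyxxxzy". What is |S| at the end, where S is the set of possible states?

5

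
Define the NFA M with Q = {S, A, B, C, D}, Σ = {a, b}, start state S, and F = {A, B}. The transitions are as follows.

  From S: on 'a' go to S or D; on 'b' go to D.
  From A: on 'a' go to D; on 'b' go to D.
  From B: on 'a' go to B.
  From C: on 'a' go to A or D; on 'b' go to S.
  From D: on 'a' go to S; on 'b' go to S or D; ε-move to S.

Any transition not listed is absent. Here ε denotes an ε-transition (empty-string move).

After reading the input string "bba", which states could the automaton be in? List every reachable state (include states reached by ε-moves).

{S, D}

Start in {S}.
Read 'b': S→{D}; union {D}; ε-closure = {S, D}.
Read 'b': S→{D}, D→{S, D}; now {S, D}.
Read 'a': S→{S, D}, D→{S}; now {S, D}.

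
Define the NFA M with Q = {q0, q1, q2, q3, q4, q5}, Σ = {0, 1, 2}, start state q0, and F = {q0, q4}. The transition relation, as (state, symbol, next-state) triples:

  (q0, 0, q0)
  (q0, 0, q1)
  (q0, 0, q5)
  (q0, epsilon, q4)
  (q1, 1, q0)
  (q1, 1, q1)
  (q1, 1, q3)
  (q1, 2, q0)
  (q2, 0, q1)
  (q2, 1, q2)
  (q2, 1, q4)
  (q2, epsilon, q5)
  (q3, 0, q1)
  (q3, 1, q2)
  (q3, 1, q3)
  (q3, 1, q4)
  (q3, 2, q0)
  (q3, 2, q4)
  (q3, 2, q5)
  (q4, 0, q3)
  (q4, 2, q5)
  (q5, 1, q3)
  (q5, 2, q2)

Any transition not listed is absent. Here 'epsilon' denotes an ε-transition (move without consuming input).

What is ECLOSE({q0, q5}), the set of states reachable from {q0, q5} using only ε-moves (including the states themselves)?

Begin with {q0, q5}.
ε-move q0 → q4; add q4.

{q0, q4, q5}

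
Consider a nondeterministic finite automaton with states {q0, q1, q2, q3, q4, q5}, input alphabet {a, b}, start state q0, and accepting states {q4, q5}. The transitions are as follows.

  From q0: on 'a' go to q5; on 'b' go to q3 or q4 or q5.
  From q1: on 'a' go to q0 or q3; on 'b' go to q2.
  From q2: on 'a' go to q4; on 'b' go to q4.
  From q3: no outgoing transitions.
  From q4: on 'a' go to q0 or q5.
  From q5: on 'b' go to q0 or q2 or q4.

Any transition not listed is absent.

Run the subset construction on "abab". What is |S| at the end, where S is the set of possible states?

Start in {q0}.
Read 'a': q0→{q5}; now {q5}.
Read 'b': q5→{q0, q2, q4}; now {q0, q2, q4}.
Read 'a': q0→{q5}, q2→{q4}, q4→{q0, q5}; now {q0, q4, q5}.
Read 'b': q0→{q3, q4, q5}, q4→∅, q5→{q0, q2, q4}; now {q0, q2, q3, q4, q5}.
That set has 5 states.

5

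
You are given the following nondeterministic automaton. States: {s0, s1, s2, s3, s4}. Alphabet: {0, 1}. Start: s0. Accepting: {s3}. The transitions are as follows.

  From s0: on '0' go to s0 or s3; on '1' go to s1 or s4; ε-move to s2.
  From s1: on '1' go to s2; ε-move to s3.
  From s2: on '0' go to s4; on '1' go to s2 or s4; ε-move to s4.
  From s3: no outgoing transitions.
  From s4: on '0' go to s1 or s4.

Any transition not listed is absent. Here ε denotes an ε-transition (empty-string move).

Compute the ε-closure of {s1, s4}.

Begin with {s1, s4}.
ε-move s1 → s3; add s3.

{s1, s3, s4}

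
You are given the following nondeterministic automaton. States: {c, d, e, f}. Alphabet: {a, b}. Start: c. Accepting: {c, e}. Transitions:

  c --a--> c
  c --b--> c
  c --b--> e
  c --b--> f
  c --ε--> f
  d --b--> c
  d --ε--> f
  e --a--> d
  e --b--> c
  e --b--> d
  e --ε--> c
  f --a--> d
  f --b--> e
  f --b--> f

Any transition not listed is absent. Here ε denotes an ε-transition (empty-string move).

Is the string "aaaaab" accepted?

Yes

Start: ε-closure({c}) = {c, f}.
Read 'a': c→{c}, f→{d}; union {c, d}; ε-closure = {c, d, f}.
Read 'a': c→{c}, d→∅, f→{d}; union {c, d}; ε-closure = {c, d, f}.
Read 'a': c→{c}, d→∅, f→{d}; union {c, d}; ε-closure = {c, d, f}.
Read 'a': c→{c}, d→∅, f→{d}; union {c, d}; ε-closure = {c, d, f}.
Read 'a': c→{c}, d→∅, f→{d}; union {c, d}; ε-closure = {c, d, f}.
Read 'b': c→{c, e, f}, d→{c}, f→{e, f}; now {c, e, f}.
The final set {c, e, f} contains the accepting states c, e.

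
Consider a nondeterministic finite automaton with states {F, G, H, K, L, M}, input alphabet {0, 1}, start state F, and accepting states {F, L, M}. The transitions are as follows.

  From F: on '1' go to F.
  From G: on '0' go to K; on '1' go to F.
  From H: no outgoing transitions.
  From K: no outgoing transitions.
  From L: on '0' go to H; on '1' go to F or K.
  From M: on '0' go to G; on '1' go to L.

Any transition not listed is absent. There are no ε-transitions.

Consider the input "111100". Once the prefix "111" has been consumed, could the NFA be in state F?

Start in {F}.
Read '1': F→{F}; now {F}.
Read '1': F→{F}; now {F}.
Read '1': F→{F}; now {F}.
State F is in {F}.

Yes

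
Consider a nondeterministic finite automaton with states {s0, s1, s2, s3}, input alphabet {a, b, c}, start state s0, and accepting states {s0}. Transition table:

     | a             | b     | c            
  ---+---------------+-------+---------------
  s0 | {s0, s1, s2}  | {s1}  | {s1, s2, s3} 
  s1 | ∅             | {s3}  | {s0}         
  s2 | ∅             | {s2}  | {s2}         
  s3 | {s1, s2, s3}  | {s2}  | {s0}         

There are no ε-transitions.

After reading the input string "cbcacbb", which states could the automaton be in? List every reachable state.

{s2, s3}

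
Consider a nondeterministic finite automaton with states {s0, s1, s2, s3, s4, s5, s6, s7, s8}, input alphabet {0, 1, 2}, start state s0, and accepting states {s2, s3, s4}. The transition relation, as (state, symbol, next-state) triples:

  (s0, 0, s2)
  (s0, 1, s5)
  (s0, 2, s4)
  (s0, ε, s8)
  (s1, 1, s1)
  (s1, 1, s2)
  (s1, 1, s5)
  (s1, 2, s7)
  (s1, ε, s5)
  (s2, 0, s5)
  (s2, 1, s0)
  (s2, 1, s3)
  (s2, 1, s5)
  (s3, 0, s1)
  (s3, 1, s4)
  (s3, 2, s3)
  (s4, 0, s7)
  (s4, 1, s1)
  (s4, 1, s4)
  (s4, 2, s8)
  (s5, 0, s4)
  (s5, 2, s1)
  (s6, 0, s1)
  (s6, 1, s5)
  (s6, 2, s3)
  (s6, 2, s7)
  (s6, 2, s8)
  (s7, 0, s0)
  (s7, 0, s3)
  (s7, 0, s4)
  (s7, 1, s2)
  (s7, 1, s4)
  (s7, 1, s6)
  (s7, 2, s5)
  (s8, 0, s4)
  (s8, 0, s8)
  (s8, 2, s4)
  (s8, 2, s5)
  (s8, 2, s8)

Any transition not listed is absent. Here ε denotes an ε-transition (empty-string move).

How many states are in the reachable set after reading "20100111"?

7

Start: ε-closure({s0}) = {s0, s8}.
Read '2': s0→{s4}, s8→{s4, s5, s8}; now {s4, s5, s8}.
Read '0': s4→{s7}, s5→{s4}, s8→{s4, s8}; now {s4, s7, s8}.
Read '1': s4→{s1, s4}, s7→{s2, s4, s6}, s8→∅; union {s1, s2, s4, s6}; ε-closure = {s1, s2, s4, s5, s6}.
Read '0': s1→∅, s2→{s5}, s4→{s7}, s5→{s4}, s6→{s1}; now {s1, s4, s5, s7}.
Read '0': s1→∅, s4→{s7}, s5→{s4}, s7→{s0, s3, s4}; union {s0, s3, s4, s7}; ε-closure = {s0, s3, s4, s7, s8}.
Read '1': s0→{s5}, s3→{s4}, s4→{s1, s4}, s7→{s2, s4, s6}, s8→∅; now {s1, s2, s4, s5, s6}.
Read '1': s1→{s1, s2, s5}, s2→{s0, s3, s5}, s4→{s1, s4}, s5→∅, s6→{s5}; union {s0, s1, s2, s3, s4, s5}; ε-closure = {s0, s1, s2, s3, s4, s5, s8}.
Read '1': s0→{s5}, s1→{s1, s2, s5}, s2→{s0, s3, s5}, s3→{s4}, s4→{s1, s4}, s5→∅, s8→∅; union {s0, s1, s2, s3, s4, s5}; ε-closure = {s0, s1, s2, s3, s4, s5, s8}.
That set has 7 states.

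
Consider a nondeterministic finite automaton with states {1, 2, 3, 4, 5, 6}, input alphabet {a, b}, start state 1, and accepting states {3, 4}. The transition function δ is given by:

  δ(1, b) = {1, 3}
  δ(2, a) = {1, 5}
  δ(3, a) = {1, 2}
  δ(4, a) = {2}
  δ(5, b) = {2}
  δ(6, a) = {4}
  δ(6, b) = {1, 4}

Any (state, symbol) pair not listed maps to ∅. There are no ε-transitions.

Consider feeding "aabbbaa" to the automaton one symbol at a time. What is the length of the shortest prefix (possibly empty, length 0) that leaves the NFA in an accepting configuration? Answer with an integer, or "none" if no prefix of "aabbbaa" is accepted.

none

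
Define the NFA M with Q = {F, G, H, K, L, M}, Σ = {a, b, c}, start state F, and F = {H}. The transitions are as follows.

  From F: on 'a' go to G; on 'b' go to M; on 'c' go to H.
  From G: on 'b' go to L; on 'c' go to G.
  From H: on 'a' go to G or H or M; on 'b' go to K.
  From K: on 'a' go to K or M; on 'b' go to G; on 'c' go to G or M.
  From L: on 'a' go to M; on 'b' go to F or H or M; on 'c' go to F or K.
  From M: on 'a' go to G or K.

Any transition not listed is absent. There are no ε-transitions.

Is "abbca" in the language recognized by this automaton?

Yes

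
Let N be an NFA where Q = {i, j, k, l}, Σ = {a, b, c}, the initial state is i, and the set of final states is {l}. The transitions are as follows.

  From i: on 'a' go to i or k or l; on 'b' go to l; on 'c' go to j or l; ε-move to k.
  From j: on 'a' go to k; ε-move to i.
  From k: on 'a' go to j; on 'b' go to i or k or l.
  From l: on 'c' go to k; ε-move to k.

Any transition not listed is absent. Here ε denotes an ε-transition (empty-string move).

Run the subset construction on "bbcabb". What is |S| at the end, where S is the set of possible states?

Start: ε-closure({i}) = {i, k}.
Read 'b': i→{l}, k→{i, k, l}; now {i, k, l}.
Read 'b': i→{l}, k→{i, k, l}, l→∅; now {i, k, l}.
Read 'c': i→{j, l}, k→∅, l→{k}; union {j, k, l}; ε-closure = {i, j, k, l}.
Read 'a': i→{i, k, l}, j→{k}, k→{j}, l→∅; now {i, j, k, l}.
Read 'b': i→{l}, j→∅, k→{i, k, l}, l→∅; now {i, k, l}.
Read 'b': i→{l}, k→{i, k, l}, l→∅; now {i, k, l}.
That set has 3 states.

3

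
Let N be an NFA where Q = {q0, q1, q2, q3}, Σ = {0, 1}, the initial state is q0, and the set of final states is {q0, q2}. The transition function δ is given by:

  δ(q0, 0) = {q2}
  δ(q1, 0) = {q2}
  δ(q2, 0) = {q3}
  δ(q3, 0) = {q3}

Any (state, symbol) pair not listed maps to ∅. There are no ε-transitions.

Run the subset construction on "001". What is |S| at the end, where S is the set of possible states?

Start in {q0}.
Read '0': {q0} → {q2}.
Read '0': {q2} → {q3}.
Read '1': {q3} → ∅.
That set has 0 states.

0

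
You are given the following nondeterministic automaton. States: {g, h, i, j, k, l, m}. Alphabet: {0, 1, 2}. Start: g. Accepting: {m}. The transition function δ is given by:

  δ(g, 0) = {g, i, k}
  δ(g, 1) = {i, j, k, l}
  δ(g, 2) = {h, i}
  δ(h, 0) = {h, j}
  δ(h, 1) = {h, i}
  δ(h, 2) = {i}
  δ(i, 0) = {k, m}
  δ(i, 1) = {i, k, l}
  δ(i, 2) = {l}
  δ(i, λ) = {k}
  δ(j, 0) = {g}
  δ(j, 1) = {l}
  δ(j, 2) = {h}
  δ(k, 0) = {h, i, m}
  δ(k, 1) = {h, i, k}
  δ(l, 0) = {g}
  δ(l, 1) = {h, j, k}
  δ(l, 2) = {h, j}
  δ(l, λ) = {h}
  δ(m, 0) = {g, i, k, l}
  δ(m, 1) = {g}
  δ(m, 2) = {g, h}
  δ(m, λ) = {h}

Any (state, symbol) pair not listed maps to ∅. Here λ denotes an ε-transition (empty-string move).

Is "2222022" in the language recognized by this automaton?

No

Start in {g}.
Read '2': {g} → {h, i, k}.
Read '2': {h, i, k} → {h, i, k, l}.
Read '2': {h, i, k, l} → {h, i, j, k, l}.
Read '2': {h, i, j, k, l} → {h, i, j, k, l}.
Read '0': {h, i, j, k, l} → {g, h, i, j, k, m}.
Read '2': {g, h, i, j, k, m} → {g, h, i, k, l}.
Read '2': {g, h, i, k, l} → {h, i, j, k, l}.
The final set {h, i, j, k, l} contains no accepting state.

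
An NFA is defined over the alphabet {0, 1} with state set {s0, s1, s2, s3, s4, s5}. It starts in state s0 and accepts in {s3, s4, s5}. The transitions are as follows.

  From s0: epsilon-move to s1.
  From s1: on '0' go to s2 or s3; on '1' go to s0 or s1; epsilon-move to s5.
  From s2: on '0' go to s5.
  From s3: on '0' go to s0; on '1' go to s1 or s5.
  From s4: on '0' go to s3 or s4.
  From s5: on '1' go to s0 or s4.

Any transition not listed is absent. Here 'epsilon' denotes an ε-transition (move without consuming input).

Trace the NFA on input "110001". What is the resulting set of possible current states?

{s0, s1, s4, s5}

Start: ε-closure({s0}) = {s0, s1, s5}.
Read '1': {s0, s1, s5} → {s0, s1, s4, s5}.
Read '1': {s0, s1, s4, s5} → {s0, s1, s4, s5}.
Read '0': {s0, s1, s4, s5} → {s2, s3, s4}.
Read '0': {s2, s3, s4} → {s0, s1, s3, s4, s5}.
Read '0': {s0, s1, s3, s4, s5} → {s0, s1, s2, s3, s4, s5}.
Read '1': {s0, s1, s2, s3, s4, s5} → {s0, s1, s4, s5}.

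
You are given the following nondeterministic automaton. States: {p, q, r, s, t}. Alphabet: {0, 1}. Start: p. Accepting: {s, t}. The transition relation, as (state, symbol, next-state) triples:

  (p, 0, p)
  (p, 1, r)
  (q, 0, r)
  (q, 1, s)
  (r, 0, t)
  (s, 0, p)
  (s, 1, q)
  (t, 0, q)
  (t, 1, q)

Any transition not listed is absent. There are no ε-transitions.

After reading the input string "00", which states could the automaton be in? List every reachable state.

Start in {p}.
Read '0': p→{p}; now {p}.
Read '0': p→{p}; now {p}.

{p}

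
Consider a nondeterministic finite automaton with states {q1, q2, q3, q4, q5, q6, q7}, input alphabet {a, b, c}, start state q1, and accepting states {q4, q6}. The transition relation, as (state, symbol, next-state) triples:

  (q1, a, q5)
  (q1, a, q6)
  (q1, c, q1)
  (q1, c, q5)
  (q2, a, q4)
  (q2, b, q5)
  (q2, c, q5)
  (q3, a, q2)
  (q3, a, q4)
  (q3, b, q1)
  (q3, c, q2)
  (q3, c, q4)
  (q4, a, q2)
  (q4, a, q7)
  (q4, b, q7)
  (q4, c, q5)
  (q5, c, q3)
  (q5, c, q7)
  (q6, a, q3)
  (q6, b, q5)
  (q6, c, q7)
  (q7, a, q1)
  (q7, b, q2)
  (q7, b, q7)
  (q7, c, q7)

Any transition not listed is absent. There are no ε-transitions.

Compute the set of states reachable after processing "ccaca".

{q1, q2, q4, q5, q6}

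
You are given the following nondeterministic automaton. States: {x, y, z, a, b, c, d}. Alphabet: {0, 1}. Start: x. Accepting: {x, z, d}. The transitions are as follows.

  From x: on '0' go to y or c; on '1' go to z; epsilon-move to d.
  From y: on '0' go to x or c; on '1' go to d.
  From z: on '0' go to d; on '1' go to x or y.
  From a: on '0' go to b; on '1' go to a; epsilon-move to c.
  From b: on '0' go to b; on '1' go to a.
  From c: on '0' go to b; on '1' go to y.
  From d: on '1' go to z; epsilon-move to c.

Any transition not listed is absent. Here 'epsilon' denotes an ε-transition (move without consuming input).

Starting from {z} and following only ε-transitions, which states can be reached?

{z}

Begin with {z}.
No ε-moves leave this set, so the closure equals the set itself.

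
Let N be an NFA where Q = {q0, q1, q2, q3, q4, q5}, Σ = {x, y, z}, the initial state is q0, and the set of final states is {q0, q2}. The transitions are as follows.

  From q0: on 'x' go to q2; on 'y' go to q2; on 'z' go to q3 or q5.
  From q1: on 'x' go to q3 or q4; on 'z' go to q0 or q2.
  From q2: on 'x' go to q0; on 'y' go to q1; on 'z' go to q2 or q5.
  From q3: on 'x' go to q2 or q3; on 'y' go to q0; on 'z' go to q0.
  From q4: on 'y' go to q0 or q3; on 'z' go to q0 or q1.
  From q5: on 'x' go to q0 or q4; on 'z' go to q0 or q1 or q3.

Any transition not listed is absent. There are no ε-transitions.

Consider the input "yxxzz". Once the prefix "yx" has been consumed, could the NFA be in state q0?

Yes

Start in {q0}.
Read 'y': q0→{q2}; now {q2}.
Read 'x': q2→{q0}; now {q0}.
State q0 is in {q0}.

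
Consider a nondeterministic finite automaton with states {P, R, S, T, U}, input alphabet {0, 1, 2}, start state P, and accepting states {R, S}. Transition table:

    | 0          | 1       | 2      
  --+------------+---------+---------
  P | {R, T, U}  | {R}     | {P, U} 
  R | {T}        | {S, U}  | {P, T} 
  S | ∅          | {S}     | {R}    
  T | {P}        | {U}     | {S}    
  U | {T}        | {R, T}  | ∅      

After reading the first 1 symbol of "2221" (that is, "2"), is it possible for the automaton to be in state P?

Start in {P}.
Read '2': {P} → {P, U}.
State P is in {P, U}.

Yes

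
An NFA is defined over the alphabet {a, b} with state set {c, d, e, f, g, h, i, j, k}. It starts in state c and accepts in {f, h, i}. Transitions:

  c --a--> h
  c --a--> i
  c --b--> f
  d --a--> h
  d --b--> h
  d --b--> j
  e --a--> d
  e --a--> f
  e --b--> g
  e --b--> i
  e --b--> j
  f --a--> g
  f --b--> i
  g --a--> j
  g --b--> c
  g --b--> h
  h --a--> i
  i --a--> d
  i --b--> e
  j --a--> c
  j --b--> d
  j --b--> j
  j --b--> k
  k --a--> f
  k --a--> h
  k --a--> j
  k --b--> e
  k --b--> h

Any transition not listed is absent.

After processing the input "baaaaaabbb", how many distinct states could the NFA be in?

5

Start in {c}.
Read 'b': c→{f}; now {f}.
Read 'a': f→{g}; now {g}.
Read 'a': g→{j}; now {j}.
Read 'a': j→{c}; now {c}.
Read 'a': c→{h, i}; now {h, i}.
Read 'a': h→{i}, i→{d}; now {d, i}.
Read 'a': d→{h}, i→{d}; now {d, h}.
Read 'b': d→{h, j}, h→∅; now {h, j}.
Read 'b': h→∅, j→{d, j, k}; now {d, j, k}.
Read 'b': d→{h, j}, j→{d, j, k}, k→{e, h}; now {d, e, h, j, k}.
That set has 5 states.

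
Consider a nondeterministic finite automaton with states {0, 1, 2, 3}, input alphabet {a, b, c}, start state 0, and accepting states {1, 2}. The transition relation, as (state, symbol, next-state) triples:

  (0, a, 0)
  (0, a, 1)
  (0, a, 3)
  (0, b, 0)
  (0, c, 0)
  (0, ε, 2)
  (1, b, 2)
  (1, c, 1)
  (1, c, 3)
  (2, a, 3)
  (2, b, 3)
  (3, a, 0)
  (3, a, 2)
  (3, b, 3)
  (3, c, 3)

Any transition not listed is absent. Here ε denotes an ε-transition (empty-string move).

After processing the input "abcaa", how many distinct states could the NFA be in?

Start: ε-closure({0}) = {0, 2}.
Read 'a': 0→{0, 1, 3}, 2→{3}; union {0, 1, 3}; ε-closure = {0, 1, 2, 3}.
Read 'b': 0→{0}, 1→{2}, 2→{3}, 3→{3}; now {0, 2, 3}.
Read 'c': 0→{0}, 2→∅, 3→{3}; union {0, 3}; ε-closure = {0, 2, 3}.
Read 'a': 0→{0, 1, 3}, 2→{3}, 3→{0, 2}; now {0, 1, 2, 3}.
Read 'a': 0→{0, 1, 3}, 1→∅, 2→{3}, 3→{0, 2}; now {0, 1, 2, 3}.
That set has 4 states.

4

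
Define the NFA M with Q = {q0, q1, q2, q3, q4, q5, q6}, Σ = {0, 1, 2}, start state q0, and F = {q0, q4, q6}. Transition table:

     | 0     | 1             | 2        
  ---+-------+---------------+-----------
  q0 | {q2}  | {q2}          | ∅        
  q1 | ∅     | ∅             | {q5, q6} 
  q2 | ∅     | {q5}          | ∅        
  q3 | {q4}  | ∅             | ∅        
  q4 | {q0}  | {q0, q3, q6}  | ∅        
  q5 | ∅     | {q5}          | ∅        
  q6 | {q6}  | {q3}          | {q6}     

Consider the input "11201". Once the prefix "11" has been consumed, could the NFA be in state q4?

No

Start in {q0}.
Read '1': q0→{q2}; now {q2}.
Read '1': q2→{q5}; now {q5}.
State q4 is not in {q5}.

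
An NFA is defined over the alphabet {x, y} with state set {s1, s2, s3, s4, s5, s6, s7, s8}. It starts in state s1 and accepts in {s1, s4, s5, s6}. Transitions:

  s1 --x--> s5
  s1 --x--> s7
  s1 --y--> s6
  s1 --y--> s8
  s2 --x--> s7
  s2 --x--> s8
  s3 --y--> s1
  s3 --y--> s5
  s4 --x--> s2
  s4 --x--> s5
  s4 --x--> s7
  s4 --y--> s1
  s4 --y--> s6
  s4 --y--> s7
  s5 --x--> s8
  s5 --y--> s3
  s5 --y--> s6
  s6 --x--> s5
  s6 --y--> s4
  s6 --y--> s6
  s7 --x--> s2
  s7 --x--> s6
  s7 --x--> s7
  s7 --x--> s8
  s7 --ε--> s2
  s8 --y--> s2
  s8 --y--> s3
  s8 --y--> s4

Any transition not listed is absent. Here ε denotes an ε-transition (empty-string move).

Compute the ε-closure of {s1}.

{s1}

Begin with {s1}.
No ε-moves leave this set, so the closure equals the set itself.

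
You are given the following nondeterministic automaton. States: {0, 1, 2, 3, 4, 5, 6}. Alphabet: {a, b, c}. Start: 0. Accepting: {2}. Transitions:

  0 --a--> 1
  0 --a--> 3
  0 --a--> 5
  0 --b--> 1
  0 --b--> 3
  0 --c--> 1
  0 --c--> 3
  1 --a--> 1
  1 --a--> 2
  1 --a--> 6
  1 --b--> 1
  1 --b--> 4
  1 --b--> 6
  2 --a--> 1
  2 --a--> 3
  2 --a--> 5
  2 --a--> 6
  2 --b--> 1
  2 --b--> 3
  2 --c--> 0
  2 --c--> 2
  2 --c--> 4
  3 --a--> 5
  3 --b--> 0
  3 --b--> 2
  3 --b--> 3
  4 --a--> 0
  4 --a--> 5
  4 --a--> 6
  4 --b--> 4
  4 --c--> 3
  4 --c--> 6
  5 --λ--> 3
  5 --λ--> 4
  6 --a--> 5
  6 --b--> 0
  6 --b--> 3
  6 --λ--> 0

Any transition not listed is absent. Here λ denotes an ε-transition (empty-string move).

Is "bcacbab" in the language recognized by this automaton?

Start in {0}.
Read 'b': {0} → {1, 3}.
Read 'c': {1, 3} → ∅.
The set is empty and remains empty for the remaining 5 symbols.
The final set ∅ contains no accepting state.

No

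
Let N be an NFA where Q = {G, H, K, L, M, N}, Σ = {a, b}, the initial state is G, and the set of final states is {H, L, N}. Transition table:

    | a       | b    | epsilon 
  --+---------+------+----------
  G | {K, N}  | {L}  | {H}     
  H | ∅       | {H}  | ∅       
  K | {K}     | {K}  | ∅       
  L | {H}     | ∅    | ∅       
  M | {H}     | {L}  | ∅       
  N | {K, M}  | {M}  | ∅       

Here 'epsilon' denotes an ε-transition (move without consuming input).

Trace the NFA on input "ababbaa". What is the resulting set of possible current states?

{K}

Start: ε-closure({G}) = {G, H}.
Read 'a': G→{K, N}, H→∅; now {K, N}.
Read 'b': K→{K}, N→{M}; now {K, M}.
Read 'a': K→{K}, M→{H}; now {H, K}.
Read 'b': H→{H}, K→{K}; now {H, K}.
Read 'b': H→{H}, K→{K}; now {H, K}.
Read 'a': H→∅, K→{K}; now {K}.
Read 'a': K→{K}; now {K}.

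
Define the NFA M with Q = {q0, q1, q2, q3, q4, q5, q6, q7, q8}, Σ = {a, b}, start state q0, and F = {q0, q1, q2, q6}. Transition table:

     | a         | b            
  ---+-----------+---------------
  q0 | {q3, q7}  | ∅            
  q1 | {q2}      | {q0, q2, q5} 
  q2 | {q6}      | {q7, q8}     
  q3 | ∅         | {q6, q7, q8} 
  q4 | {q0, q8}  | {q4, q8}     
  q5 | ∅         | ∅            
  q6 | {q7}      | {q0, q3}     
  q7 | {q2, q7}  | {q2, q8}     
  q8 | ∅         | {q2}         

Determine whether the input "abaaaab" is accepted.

Start in {q0}.
Read 'a': q0→{q3, q7}; now {q3, q7}.
Read 'b': q3→{q6, q7, q8}, q7→{q2, q8}; now {q2, q6, q7, q8}.
Read 'a': q2→{q6}, q6→{q7}, q7→{q2, q7}, q8→∅; now {q2, q6, q7}.
Read 'a': q2→{q6}, q6→{q7}, q7→{q2, q7}; now {q2, q6, q7}.
Read 'a': q2→{q6}, q6→{q7}, q7→{q2, q7}; now {q2, q6, q7}.
Read 'a': q2→{q6}, q6→{q7}, q7→{q2, q7}; now {q2, q6, q7}.
Read 'b': q2→{q7, q8}, q6→{q0, q3}, q7→{q2, q8}; now {q0, q2, q3, q7, q8}.
The final set {q0, q2, q3, q7, q8} contains the accepting states q0, q2.

Yes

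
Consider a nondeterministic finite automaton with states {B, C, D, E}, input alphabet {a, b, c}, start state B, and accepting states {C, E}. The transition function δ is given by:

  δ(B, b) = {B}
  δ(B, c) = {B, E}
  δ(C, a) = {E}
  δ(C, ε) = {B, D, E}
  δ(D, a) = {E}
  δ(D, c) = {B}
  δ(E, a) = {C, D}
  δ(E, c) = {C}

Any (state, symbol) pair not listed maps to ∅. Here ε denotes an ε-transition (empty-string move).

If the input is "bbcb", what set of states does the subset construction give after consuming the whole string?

Start in {B}.
Read 'b': {B} → {B}.
Read 'b': {B} → {B}.
Read 'c': {B} → {B, E}.
Read 'b': {B, E} → {B}.

{B}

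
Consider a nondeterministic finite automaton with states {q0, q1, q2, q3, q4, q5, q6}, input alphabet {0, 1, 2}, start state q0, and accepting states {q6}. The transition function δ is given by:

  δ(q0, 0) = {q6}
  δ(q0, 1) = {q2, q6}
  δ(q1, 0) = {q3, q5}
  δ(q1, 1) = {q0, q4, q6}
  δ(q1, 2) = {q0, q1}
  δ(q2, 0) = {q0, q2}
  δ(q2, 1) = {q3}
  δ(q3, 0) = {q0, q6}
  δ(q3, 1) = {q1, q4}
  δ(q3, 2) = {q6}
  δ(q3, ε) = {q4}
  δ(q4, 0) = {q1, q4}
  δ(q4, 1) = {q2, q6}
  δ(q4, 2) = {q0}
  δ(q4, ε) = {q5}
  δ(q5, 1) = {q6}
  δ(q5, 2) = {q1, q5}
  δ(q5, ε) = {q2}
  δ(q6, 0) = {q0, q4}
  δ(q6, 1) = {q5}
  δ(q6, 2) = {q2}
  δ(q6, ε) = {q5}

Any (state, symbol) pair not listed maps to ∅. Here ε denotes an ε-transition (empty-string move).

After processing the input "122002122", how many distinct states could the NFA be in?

Start in {q0}.
Read '1': q0→{q2, q6}; union {q2, q6}; ε-closure = {q2, q5, q6}.
Read '2': q2→∅, q5→{q1, q5}, q6→{q2}; now {q1, q2, q5}.
Read '2': q1→{q0, q1}, q2→∅, q5→{q1, q5}; union {q0, q1, q5}; ε-closure = {q0, q1, q2, q5}.
Read '0': q0→{q6}, q1→{q3, q5}, q2→{q0, q2}, q5→∅; union {q0, q2, q3, q5, q6}; ε-closure = {q0, q2, q3, q4, q5, q6}.
Read '0': q0→{q6}, q2→{q0, q2}, q3→{q0, q6}, q4→{q1, q4}, q5→∅, q6→{q0, q4}; union {q0, q1, q2, q4, q6}; ε-closure = {q0, q1, q2, q4, q5, q6}.
Read '2': q0→∅, q1→{q0, q1}, q2→∅, q4→{q0}, q5→{q1, q5}, q6→{q2}; now {q0, q1, q2, q5}.
Read '1': q0→{q2, q6}, q1→{q0, q4, q6}, q2→{q3}, q5→{q6}; union {q0, q2, q3, q4, q6}; ε-closure = {q0, q2, q3, q4, q5, q6}.
Read '2': q0→∅, q2→∅, q3→{q6}, q4→{q0}, q5→{q1, q5}, q6→{q2}; now {q0, q1, q2, q5, q6}.
Read '2': q0→∅, q1→{q0, q1}, q2→∅, q5→{q1, q5}, q6→{q2}; now {q0, q1, q2, q5}.
That set has 4 states.

4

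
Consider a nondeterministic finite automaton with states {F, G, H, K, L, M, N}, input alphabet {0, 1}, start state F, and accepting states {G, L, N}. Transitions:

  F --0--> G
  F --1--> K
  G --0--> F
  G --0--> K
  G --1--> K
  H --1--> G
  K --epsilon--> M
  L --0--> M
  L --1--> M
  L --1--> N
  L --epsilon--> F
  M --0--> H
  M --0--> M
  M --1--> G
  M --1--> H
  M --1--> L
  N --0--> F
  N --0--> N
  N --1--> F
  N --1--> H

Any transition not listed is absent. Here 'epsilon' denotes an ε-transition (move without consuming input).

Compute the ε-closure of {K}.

{K, M}

Begin with {K}.
ε-move K → M; add M.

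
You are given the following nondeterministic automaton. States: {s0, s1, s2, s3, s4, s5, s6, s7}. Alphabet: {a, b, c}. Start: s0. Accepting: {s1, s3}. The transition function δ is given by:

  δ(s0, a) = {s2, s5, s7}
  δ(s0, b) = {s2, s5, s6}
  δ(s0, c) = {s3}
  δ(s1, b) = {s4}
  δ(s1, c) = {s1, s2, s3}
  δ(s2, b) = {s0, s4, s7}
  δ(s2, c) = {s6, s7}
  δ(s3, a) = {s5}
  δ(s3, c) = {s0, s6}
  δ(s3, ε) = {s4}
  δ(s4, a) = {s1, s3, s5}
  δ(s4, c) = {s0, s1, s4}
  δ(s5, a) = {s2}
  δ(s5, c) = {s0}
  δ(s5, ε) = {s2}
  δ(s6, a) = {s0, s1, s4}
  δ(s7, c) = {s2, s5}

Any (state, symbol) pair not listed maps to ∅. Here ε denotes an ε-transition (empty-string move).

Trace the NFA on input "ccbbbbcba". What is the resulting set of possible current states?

Start in {s0}.
Read 'c': {s0} → {s3, s4}.
Read 'c': {s3, s4} → {s0, s1, s4, s6}.
Read 'b': {s0, s1, s4, s6} → {s2, s4, s5, s6}.
Read 'b': {s2, s4, s5, s6} → {s0, s4, s7}.
Read 'b': {s0, s4, s7} → {s2, s5, s6}.
Read 'b': {s2, s5, s6} → {s0, s4, s7}.
Read 'c': {s0, s4, s7} → {s0, s1, s2, s3, s4, s5}.
Read 'b': {s0, s1, s2, s3, s4, s5} → {s0, s2, s4, s5, s6, s7}.
Read 'a': {s0, s2, s4, s5, s6, s7} → {s0, s1, s2, s3, s4, s5, s7}.

{s0, s1, s2, s3, s4, s5, s7}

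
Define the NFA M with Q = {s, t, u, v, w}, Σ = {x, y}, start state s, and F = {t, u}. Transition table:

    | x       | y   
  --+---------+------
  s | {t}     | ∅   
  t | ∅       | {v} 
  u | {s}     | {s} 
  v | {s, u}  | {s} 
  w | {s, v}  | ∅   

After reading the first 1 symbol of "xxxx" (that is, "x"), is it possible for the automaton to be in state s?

No

Start in {s}.
Read 'x': {s} → {t}.
State s is not in {t}.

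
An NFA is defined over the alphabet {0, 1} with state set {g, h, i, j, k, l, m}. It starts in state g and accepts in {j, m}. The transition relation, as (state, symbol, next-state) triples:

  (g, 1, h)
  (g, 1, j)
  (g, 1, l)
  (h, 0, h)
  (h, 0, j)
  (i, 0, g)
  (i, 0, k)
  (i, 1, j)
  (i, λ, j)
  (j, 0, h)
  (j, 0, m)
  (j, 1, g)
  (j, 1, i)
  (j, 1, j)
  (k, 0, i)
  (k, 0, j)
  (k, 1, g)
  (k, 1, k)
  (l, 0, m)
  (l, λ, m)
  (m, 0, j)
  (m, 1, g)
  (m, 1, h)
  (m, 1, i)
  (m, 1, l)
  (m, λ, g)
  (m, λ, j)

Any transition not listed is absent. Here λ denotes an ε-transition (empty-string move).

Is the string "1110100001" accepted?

Yes

Start in {g}.
Read '1': {g} → {g, h, j, l, m}.
Read '1': {g, h, j, l, m} → {g, h, i, j, l, m}.
Read '1': {g, h, i, j, l, m} → {g, h, i, j, l, m}.
Read '0': {g, h, i, j, l, m} → {g, h, j, k, m}.
Read '1': {g, h, j, k, m} → {g, h, i, j, k, l, m}.
Read '0': {g, h, i, j, k, l, m} → {g, h, i, j, k, m}.
Read '0': {g, h, i, j, k, m} → {g, h, i, j, k, m}.
Read '0': {g, h, i, j, k, m} → {g, h, i, j, k, m}.
Read '0': {g, h, i, j, k, m} → {g, h, i, j, k, m}.
Read '1': {g, h, i, j, k, m} → {g, h, i, j, k, l, m}.
The final set {g, h, i, j, k, l, m} contains the accepting states j, m.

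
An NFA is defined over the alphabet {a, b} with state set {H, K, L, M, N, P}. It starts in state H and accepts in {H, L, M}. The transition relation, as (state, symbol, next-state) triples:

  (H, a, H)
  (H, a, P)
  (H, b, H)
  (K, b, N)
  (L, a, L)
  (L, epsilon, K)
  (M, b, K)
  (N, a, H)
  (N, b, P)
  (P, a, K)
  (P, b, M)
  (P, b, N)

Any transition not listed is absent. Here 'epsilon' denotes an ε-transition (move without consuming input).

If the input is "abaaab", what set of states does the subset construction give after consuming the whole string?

{H, M, N}

Start in {H}.
Read 'a': H→{H, P}; now {H, P}.
Read 'b': H→{H}, P→{M, N}; now {H, M, N}.
Read 'a': H→{H, P}, M→∅, N→{H}; now {H, P}.
Read 'a': H→{H, P}, P→{K}; now {H, K, P}.
Read 'a': H→{H, P}, K→∅, P→{K}; now {H, K, P}.
Read 'b': H→{H}, K→{N}, P→{M, N}; now {H, M, N}.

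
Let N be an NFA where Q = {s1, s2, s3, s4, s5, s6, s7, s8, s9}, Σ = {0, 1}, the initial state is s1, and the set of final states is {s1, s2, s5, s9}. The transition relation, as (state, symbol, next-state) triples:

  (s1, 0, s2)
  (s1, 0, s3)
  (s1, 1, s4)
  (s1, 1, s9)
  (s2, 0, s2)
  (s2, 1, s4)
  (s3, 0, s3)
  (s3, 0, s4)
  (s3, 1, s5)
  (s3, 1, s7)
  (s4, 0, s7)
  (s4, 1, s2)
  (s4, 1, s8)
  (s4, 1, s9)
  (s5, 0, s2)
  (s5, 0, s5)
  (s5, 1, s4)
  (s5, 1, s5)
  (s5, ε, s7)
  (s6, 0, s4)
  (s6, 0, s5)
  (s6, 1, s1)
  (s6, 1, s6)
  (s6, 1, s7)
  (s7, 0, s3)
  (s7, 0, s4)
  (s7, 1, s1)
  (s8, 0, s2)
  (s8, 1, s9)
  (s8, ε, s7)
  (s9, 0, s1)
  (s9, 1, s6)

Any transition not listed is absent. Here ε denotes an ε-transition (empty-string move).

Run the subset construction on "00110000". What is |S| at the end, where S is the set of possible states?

Start in {s1}.
Read '0': s1→{s2, s3}; now {s2, s3}.
Read '0': s2→{s2}, s3→{s3, s4}; now {s2, s3, s4}.
Read '1': s2→{s4}, s3→{s5, s7}, s4→{s2, s8, s9}; now {s2, s4, s5, s7, s8, s9}.
Read '1': s2→{s4}, s4→{s2, s8, s9}, s5→{s4, s5}, s7→{s1}, s8→{s9}, s9→{s6}; union {s1, s2, s4, s5, s6, s8, s9}; ε-closure = {s1, s2, s4, s5, s6, s7, s8, s9}.
Read '0': s1→{s2, s3}, s2→{s2}, s4→{s7}, s5→{s2, s5}, s6→{s4, s5}, s7→{s3, s4}, s8→{s2}, s9→{s1}; now {s1, s2, s3, s4, s5, s7}.
Read '0': s1→{s2, s3}, s2→{s2}, s3→{s3, s4}, s4→{s7}, s5→{s2, s5}, s7→{s3, s4}; now {s2, s3, s4, s5, s7}.
Read '0': s2→{s2}, s3→{s3, s4}, s4→{s7}, s5→{s2, s5}, s7→{s3, s4}; now {s2, s3, s4, s5, s7}.
Read '0': s2→{s2}, s3→{s3, s4}, s4→{s7}, s5→{s2, s5}, s7→{s3, s4}; now {s2, s3, s4, s5, s7}.
That set has 5 states.

5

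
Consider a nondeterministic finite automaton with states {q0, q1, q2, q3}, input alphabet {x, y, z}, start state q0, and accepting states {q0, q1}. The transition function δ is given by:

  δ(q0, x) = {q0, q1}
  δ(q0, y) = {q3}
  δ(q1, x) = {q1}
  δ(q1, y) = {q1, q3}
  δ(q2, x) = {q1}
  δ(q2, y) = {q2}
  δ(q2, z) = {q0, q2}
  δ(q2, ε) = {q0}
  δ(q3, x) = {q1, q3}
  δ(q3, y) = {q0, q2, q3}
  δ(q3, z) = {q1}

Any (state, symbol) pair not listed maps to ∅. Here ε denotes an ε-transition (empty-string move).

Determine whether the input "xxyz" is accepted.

Start in {q0}.
Read 'x': {q0} → {q0, q1}.
Read 'x': {q0, q1} → {q0, q1}.
Read 'y': {q0, q1} → {q1, q3}.
Read 'z': {q1, q3} → {q1}.
The final set {q1} contains the accepting state q1.

Yes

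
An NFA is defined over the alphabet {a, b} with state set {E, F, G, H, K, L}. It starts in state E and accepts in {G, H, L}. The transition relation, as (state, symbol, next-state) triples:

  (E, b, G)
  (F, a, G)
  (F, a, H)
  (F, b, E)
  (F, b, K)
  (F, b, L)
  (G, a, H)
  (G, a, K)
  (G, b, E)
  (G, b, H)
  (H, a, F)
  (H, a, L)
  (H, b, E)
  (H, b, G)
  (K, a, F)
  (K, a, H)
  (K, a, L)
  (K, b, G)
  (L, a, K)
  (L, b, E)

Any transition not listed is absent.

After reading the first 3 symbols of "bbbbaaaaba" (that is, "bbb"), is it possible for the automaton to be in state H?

No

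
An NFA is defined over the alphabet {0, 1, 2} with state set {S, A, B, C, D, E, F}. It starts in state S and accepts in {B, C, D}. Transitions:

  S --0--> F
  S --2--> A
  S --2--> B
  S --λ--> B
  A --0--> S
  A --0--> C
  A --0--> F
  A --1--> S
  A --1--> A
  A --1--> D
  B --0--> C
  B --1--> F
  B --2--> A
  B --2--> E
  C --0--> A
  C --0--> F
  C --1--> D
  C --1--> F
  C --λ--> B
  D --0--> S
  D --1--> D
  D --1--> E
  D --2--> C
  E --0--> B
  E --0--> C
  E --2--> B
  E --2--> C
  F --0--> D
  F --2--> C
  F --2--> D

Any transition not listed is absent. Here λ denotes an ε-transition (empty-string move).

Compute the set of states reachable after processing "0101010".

Start: ε-closure({S}) = {S, B}.
Read '0': S→{F}, B→{C}; union {C, F}; ε-closure = {B, C, F}.
Read '1': B→{F}, C→{D, F}, F→∅; now {D, F}.
Read '0': D→{S}, F→{D}; union {S, D}; ε-closure = {S, B, D}.
Read '1': S→∅, B→{F}, D→{D, E}; now {D, E, F}.
Read '0': D→{S}, E→{B, C}, F→{D}; now {S, B, C, D}.
Read '1': S→∅, B→{F}, C→{D, F}, D→{D, E}; now {D, E, F}.
Read '0': D→{S}, E→{B, C}, F→{D}; now {S, B, C, D}.

{S, B, C, D}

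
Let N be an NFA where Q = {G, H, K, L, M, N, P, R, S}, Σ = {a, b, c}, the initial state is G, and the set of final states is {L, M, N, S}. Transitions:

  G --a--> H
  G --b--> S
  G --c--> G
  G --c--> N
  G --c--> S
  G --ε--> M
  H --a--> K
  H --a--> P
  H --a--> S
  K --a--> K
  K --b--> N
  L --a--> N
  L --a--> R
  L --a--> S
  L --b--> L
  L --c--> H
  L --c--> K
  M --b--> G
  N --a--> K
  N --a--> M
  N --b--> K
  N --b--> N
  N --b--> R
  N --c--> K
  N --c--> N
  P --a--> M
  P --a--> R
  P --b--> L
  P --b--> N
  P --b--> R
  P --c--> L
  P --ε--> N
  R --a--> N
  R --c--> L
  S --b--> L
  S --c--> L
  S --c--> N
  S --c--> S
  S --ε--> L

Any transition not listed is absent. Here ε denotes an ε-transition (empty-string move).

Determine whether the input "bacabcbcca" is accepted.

Start: ε-closure({G}) = {G, M}.
Read 'b': G→{S}, M→{G}; union {G, S}; ε-closure = {G, L, M, S}.
Read 'a': G→{H}, L→{N, R, S}, M→∅, S→∅; union {H, N, R, S}; ε-closure = {H, L, N, R, S}.
Read 'c': H→∅, L→{H, K}, N→{K, N}, R→{L}, S→{L, N, S}; now {H, K, L, N, S}.
Read 'a': H→{K, P, S}, K→{K}, L→{N, R, S}, N→{K, M}, S→∅; union {K, M, N, P, R, S}; ε-closure = {K, L, M, N, P, R, S}.
Read 'b': K→{N}, L→{L}, M→{G}, N→{K, N, R}, P→{L, N, R}, R→∅, S→{L}; union {G, K, L, N, R}; ε-closure = {G, K, L, M, N, R}.
Read 'c': G→{G, N, S}, K→∅, L→{H, K}, M→∅, N→{K, N}, R→{L}; union {G, H, K, L, N, S}; ε-closure = {G, H, K, L, M, N, S}.
Read 'b': G→{S}, H→∅, K→{N}, L→{L}, M→{G}, N→{K, N, R}, S→{L}; union {G, K, L, N, R, S}; ε-closure = {G, K, L, M, N, R, S}.
Read 'c': G→{G, N, S}, K→∅, L→{H, K}, M→∅, N→{K, N}, R→{L}, S→{L, N, S}; union {G, H, K, L, N, S}; ε-closure = {G, H, K, L, M, N, S}.
Read 'c': G→{G, N, S}, H→∅, K→∅, L→{H, K}, M→∅, N→{K, N}, S→{L, N, S}; union {G, H, K, L, N, S}; ε-closure = {G, H, K, L, M, N, S}.
Read 'a': G→{H}, H→{K, P, S}, K→{K}, L→{N, R, S}, M→∅, N→{K, M}, S→∅; union {H, K, M, N, P, R, S}; ε-closure = {H, K, L, M, N, P, R, S}.
The final set {H, K, L, M, N, P, R, S} contains the accepting states L, M, N, S.

Yes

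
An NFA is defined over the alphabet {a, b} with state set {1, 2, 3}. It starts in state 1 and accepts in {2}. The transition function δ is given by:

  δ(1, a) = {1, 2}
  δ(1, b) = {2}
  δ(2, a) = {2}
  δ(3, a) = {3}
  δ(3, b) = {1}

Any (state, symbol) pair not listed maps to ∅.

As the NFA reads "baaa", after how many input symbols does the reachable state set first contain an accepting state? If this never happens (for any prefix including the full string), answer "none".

Start in {1}.
Read 'b': 1→{2}; now {2}.
None of the earlier sets intersect F, but {2} does.

1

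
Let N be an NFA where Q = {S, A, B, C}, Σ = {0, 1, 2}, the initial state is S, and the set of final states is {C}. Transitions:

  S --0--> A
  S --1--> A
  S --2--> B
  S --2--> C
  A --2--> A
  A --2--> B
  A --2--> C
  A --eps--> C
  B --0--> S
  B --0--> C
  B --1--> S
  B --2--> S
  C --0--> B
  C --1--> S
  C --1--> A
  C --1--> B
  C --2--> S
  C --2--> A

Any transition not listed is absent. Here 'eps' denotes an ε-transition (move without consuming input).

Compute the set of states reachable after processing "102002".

Start in {S}.
Read '1': S→{A}; union {A}; ε-closure = {A, C}.
Read '0': A→∅, C→{B}; now {B}.
Read '2': B→{S}; now {S}.
Read '0': S→{A}; union {A}; ε-closure = {A, C}.
Read '0': A→∅, C→{B}; now {B}.
Read '2': B→{S}; now {S}.

{S}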